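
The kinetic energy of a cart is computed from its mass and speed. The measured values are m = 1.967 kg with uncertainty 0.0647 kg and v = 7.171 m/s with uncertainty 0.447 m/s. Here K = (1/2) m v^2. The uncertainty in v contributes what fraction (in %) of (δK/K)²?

93.5%

(δK/K)² = (1·δm/m)² + (2·δv/v)²
  m term: (1×0.0329)² = 0.00108
  v term: (2×0.0623)² = 0.0155
Total = 0.0166. Share from v = 0.0155/0.0166 = 0.935.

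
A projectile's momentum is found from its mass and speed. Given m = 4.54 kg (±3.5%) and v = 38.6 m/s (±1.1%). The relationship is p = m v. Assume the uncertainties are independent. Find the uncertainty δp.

Products/powers → add relative errors in quadrature, weighted by exponent:
  (1·δm/m)² = (1×0.0350)² = 0.00123;  (1·δv/v)² = (1×0.0110)² = 0.000121
δp/p = √(0.00135) = 0.0367
p = 175 kg·m/s, so δp = 0.0367 × 175 = 6.43 kg·m/s.

6.43 kg·m/s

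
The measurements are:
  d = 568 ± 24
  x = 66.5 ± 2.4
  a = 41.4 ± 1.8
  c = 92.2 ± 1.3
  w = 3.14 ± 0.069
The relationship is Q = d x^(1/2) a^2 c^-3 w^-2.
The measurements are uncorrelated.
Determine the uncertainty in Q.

0.119

Since Q is a product/quotient, work with relative uncertainties:
  (1·δd/d)² = (1×0.0423)² = 0.00179;  (½·δx/x)² = (0.5×0.0361)² = 0.000326;  (2·δa/a)² = (2×0.0435)² = 0.00756;  (-3·δc/c)² = (-3×0.0141)² = 0.00179;  (-2·δw/w)² = (-2×0.0220)² = 0.00193
δQ/Q = √(0.0134) = 0.116
Q = 1.03, so δQ = 0.116 × 1.03 = 0.119.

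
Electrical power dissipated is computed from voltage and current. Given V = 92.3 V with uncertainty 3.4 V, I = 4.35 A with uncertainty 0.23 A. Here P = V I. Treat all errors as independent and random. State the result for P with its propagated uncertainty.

402 ± 25.9 W

Relative error in a monomial: (δP/P)² = Σ (nᵢ · δxᵢ/xᵢ)².
  (1·δV/V)² = (1×0.0368)² = 0.00136;  (1·δI/I)² = (1×0.0529)² = 0.00280
δP/P = √(0.00415) = 0.0644
P = 402 W, so δP = 0.0644 × 402 = 25.9 W.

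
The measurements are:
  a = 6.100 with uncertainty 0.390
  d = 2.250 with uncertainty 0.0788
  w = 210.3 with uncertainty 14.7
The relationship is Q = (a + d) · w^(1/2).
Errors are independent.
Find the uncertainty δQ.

7.16

Let u = a + d = 8.350. δu = √(δa² + δd²) = √(0.152 + 0.00621) = 0.398, so δu/u = 0.0477.
Q is then a monomial in u, w:
δQ/Q = √((δu/u)² + (½·δw/w)²) = √(0.00227 + 0.00122) = 0.0591
Q = 121.1, so δQ = 0.0591 × 121.1 = 7.16.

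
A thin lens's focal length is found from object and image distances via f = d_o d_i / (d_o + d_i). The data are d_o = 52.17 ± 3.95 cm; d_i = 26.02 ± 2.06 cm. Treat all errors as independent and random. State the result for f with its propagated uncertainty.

17.36 ± 1.02 cm

∂f/∂d_o = (d_i/(d_o+d_i))² = 0.111;  ∂f/∂d_i = (d_o/(d_o+d_i))² = 0.445
δf = √((∂f/∂d_o · δd_o)² + (∂f/∂d_i · δd_i)²) = √(0.191 + 0.841) = 1.02 cm
f = 17.36 cm.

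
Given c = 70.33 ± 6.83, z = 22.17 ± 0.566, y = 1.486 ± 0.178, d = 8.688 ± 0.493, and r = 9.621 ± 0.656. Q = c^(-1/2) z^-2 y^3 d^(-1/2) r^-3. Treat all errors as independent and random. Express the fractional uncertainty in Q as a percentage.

Each factor contributes (exponent × relative error)² to (δQ/Q)²:
  (−½·δc/c)² = (-0.5×0.0971)² = 0.00236;  (-2·δz/z)² = (-2×0.0255)² = 0.00261;  (3·δy/y)² = (3×0.120)² = 0.129;  (−½·δd/d)² = (-0.5×0.0567)² = 0.000805;  (-3·δr/r)² = (-3×0.0682)² = 0.0418
δQ/Q = √(0.177) = 0.420

42.0%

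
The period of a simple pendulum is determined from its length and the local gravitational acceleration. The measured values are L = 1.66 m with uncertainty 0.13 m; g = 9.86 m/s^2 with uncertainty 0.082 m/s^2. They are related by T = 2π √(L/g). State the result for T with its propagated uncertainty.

2.58 ± 0.102 s

For a monomial T ∝ L^(1/2), g^(-1/2), fractional errors add in quadrature:
  (½·δL/L)² = (0.5×0.0783)² = 0.00153;  (−½·δg/g)² = (-0.5×0.00832)² = 1.73e-05
δT/T = √(0.00155) = 0.0394
T = 2.58 s, so δT = 0.0394 × 2.58 = 0.102 s.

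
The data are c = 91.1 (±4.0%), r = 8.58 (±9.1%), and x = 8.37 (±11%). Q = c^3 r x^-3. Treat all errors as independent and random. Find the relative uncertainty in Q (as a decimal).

Products/powers → add relative errors in quadrature, weighted by exponent:
  (3·δc/c)² = (3×0.0400)² = 0.0144;  (1·δr/r)² = (1×0.0910)² = 0.00828;  (-3·δx/x)² = (-3×0.110)² = 0.109
δQ/Q = √(0.132) = 0.363

0.363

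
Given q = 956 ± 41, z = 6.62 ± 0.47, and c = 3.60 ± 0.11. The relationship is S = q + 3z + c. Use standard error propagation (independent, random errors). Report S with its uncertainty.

979 ± 41.0

Absolute uncertainties add in quadrature for a linear combination:
  (δq)² = 1680;  (3·δz)² = 1.99;  (δc)² = 0.0121
δS = √(1680) = 41.0
S = 979.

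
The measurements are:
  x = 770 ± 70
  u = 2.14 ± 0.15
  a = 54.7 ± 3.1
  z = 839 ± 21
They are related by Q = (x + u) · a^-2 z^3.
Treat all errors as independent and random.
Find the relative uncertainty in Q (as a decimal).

Let w = x + u = 772. δw = √(δx² + δu²) = √(4900 + 0.0225) = 70.0, so δw/w = 0.0907.
Q is then a monomial in w, a, z:
δQ/Q = √((δw/w)² + (-2·δa/a)² + (3·δz/z)²) = √(0.00822 + 0.0128 + 0.00564) = 0.163

0.163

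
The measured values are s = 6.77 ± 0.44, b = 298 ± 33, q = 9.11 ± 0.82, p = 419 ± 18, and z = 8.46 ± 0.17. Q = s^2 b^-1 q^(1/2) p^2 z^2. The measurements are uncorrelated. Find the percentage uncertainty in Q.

Each factor contributes (exponent × relative error)² to (δQ/Q)²:
  (2·δs/s)² = (2×0.0650)² = 0.0169;  (-1·δb/b)² = (-1×0.111)² = 0.0123;  (½·δq/q)² = (0.5×0.0900)² = 0.00203;  (2·δp/p)² = (2×0.0430)² = 0.00738;  (2·δz/z)² = (2×0.0201)² = 0.00162
δQ/Q = √(0.0402) = 0.200

20.0%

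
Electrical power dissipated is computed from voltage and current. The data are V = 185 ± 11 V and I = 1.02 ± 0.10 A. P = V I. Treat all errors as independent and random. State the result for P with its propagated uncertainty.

Each factor contributes (exponent × relative error)² to (δP/P)²:
  (1·δV/V)² = (1×0.0595)² = 0.00354;  (1·δI/I)² = (1×0.0980)² = 0.00961
δP/P = √(0.0131) = 0.115
P = 189 W, so δP = 0.115 × 189 = 21.6 W.

189 ± 21.6 W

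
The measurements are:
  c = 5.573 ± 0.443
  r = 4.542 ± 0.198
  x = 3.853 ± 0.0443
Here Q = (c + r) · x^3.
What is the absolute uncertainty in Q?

34.2

Let u = c + r = 10.12. δu = √(δc² + δr²) = √(0.196 + 0.0392) = 0.485, so δu/u = 0.0480.
Q is then a monomial in u, x:
δQ/Q = √((δu/u)² + (3·δx/x)²) = √(0.00230 + 0.00119) = 0.0591
Q = 578.6, so δQ = 0.0591 × 578.6 = 34.2.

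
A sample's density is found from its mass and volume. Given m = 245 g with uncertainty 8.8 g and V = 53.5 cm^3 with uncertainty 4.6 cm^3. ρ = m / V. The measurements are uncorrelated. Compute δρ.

0.427 g/cm^3

For a monomial ρ ∝ m, V^-1, fractional errors add in quadrature:
  (1·δm/m)² = (1×0.0359)² = 0.00129;  (-1·δV/V)² = (-1×0.0860)² = 0.00739
δρ/ρ = √(0.00868) = 0.0932
ρ = 4.58 g/cm^3, so δρ = 0.0932 × 4.58 = 0.427 g/cm^3.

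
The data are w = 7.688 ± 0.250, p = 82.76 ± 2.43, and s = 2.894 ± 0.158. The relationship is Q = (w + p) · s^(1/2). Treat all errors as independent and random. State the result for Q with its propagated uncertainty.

153.9 ± 5.91

Let u = w + p = 90.45. δu = √(δw² + δp²) = √(0.0625 + 5.90) = 2.44, so δu/u = 0.0270.
Q is then a monomial in u, s:
δQ/Q = √((δu/u)² + (½·δs/s)²) = √(0.000729 + 0.000745) = 0.0384
Q = 153.9, so δQ = 0.0384 × 153.9 = 5.91.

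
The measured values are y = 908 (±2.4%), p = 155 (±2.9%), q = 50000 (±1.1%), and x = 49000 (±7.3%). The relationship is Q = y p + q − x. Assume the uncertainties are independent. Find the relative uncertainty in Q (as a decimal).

Let w = y·p = 1.41e+05. δw/w = √((1·δy/y)² + (1·δp/p)²) = √(0.000576 + 0.000841) = 0.0376, so δw = 5300.
Q = w + q − x: δQ = √(δw² + δq² + δx²) = √(2.81e+07 + 3.02e+05 + 1.28e+07) = 6420
Q = 1.42e+05, so δQ/Q = 6420/1.42e+05 = 0.0453.

0.0453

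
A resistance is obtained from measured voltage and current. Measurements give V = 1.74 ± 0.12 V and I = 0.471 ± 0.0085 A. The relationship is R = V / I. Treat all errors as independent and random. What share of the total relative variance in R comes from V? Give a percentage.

93.6%

(δR/R)² = (1·δV/V)² + (-1·δI/I)²
  V term: (1×0.0690)² = 0.00476
  I term: (-1×0.0180)² = 0.000326
Total = 0.00508. Share from V = 0.00476/0.00508 = 0.936.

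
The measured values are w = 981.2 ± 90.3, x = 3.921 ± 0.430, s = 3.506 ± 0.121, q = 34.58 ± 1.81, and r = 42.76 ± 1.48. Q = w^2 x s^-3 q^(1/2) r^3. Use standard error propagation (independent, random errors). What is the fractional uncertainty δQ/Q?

For a monomial Q ∝ w^2, x, s^-3, q^(1/2), r^3, fractional errors add in quadrature:
  (2·δw/w)² = (2×0.0920)² = 0.0339;  (1·δx/x)² = (1×0.110)² = 0.0120;  (-3·δs/s)² = (-3×0.0345)² = 0.0107;  (½·δq/q)² = (0.5×0.0523)² = 0.000685;  (3·δr/r)² = (3×0.0346)² = 0.0108
δQ/Q = √(0.0681) = 0.261

0.261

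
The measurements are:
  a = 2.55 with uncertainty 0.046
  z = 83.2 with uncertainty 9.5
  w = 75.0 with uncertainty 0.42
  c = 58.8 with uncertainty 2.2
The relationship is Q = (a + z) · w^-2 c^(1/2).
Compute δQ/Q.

0.113

Let u = a + z = 85.8. δu = √(δa² + δz²) = √(0.00212 + 90.2) = 9.50, so δu/u = 0.111.
Q is then a monomial in u, w, c:
δQ/Q = √((δu/u)² + (-2·δw/w)² + (½·δc/c)²) = √(0.0123 + 0.000125 + 0.000350) = 0.113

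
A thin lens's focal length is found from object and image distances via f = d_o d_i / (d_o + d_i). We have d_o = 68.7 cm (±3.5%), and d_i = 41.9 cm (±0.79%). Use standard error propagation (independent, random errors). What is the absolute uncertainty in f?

0.368 cm

∂f/∂d_o = (d_i/(d_o+d_i))² = 0.144;  ∂f/∂d_i = (d_o/(d_o+d_i))² = 0.386
δf = √((∂f/∂d_o · δd_o)² + (∂f/∂d_i · δd_i)²) = √(0.119 + 0.0163) = 0.368 cm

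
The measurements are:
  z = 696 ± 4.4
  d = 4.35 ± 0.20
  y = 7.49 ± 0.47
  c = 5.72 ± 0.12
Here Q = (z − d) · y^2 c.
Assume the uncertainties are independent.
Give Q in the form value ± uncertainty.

Let u = z − d = 692. δu = √(δz² + δd²) = √(19.4 + 0.0400) = 4.40, so δu/u = 0.00637.
Q is then a monomial in u, y, c:
δQ/Q = √((δu/u)² + (2·δy/y)² + (1·δc/c)²) = √(4.06e-05 + 0.0158 + 0.000440) = 0.127
Q = 2.22e+05, so δQ = 0.127 × 2.22e+05 = 28300.

(2.22 ± 0.283) × 10^5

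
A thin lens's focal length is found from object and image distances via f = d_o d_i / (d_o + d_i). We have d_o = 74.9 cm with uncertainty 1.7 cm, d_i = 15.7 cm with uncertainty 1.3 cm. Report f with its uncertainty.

13.0 ± 0.890 cm

∂f/∂d_o = (d_i/(d_o+d_i))² = 0.0300;  ∂f/∂d_i = (d_o/(d_o+d_i))² = 0.683
δf = √((∂f/∂d_o · δd_o)² + (∂f/∂d_i · δd_i)²) = √(0.00261 + 0.789) = 0.890 cm
f = 13.0 cm.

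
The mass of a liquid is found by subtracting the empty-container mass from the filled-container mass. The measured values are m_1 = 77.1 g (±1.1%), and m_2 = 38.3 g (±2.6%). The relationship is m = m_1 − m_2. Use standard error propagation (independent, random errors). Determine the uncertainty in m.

1.31 g

m is a linear combination, so absolute uncertainties add in quadrature:
  (δm_1)² = 0.719;  (δm_2)² = 0.992
δm = √(1.71) = 1.31 g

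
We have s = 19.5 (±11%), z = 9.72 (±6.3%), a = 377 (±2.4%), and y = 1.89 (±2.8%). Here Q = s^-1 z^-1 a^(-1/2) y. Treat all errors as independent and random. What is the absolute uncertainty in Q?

Q is a product of powers, so relative uncertainties combine in quadrature:
  (-1·δs/s)² = (-1×0.110)² = 0.0121;  (-1·δz/z)² = (-1×0.0630)² = 0.00397;  (−½·δa/a)² = (-0.5×0.0240)² = 0.000144;  (1·δy/y)² = (1×0.0280)² = 0.000784
δQ/Q = √(0.0170) = 0.130
Q = 0.000514, so δQ = 0.130 × 0.000514 = 6.7e-05.

6.7e-05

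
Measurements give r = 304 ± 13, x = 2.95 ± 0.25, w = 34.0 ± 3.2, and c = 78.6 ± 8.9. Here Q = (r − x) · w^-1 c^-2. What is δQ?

0.000357

Let u = r − x = 301. δu = √(δr² + δx²) = √(169 + 0.0625) = 13.0, so δu/u = 0.0432.
Q is then a monomial in u, w, c:
δQ/Q = √((δu/u)² + (-1·δw/w)² + (-2·δc/c)²) = √(0.00187 + 0.00886 + 0.0513) = 0.249
Q = 0.00143, so δQ = 0.249 × 0.00143 = 0.000357.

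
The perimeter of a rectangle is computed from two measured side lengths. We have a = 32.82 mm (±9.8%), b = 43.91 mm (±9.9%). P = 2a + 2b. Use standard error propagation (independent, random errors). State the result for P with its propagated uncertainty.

153.5 ± 10.8 mm

Absolute uncertainties add in quadrature for a linear combination:
  (2·δa)² = 41.4;  (2·δb)² = 75.6
δP = √(117) = 10.8 mm
P = 153.5 mm.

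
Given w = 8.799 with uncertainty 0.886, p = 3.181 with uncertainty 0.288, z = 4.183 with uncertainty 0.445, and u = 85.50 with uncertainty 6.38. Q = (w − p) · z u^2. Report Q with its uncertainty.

Let h = w − p = 5.618. δh = √(δw² + δp²) = √(0.785 + 0.0829) = 0.932, so δh/h = 0.166.
Q is then a monomial in h, z, u:
δQ/Q = √((δh/h)² + (1·δz/z)² + (2·δu/u)²) = √(0.0275 + 0.0113 + 0.0223) = 0.247
Q = 171800, so δQ = 0.247 × 171800 = 42500.

171800 ± 42500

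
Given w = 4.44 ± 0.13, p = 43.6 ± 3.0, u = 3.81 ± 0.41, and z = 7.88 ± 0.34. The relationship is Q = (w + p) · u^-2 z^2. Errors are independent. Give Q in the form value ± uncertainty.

205 ± 49.4

Let h = w + p = 48.0. δh = √(δw² + δp²) = √(0.0169 + 9.00) = 3.00, so δh/h = 0.0625.
Q is then a monomial in h, u, z:
δQ/Q = √((δh/h)² + (-2·δu/u)² + (2·δz/z)²) = √(0.00391 + 0.0463 + 0.00745) = 0.240
Q = 205, so δQ = 0.240 × 205 = 49.4.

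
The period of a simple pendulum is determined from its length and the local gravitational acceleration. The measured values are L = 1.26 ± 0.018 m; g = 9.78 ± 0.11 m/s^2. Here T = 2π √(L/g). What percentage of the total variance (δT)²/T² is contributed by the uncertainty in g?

(δT/T)² = (½·δL/L)² + (−½·δg/g)²
  L term: (0.5×0.0143)² = 5.1e-05
  g term: (-0.5×0.0112)² = 3.16e-05
Total = 8.26e-05. Share from g = 3.16e-05/8.26e-05 = 0.383.

38.3%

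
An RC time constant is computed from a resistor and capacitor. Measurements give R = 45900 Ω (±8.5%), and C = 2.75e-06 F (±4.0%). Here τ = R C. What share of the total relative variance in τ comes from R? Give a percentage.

(δτ/τ)² = (1·δR/R)² + (1·δC/C)²
  R term: (1×0.0850)² = 0.00723
  C term: (1×0.0400)² = 0.00160
Total = 0.00883. Share from R = 0.00723/0.00883 = 0.819.

81.9%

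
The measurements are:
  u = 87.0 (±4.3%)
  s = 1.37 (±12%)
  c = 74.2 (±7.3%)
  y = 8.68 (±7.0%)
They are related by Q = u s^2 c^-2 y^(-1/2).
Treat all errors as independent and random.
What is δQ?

0.00288

Since Q is a product/quotient, work with relative uncertainties:
  (1·δu/u)² = (1×0.0430)² = 0.00185;  (2·δs/s)² = (2×0.120)² = 0.0576;  (-2·δc/c)² = (-2×0.0730)² = 0.0213;  (−½·δy/y)² = (-0.5×0.0700)² = 0.00123
δQ/Q = √(0.0820) = 0.286
Q = 0.0101, so δQ = 0.286 × 0.0101 = 0.00288.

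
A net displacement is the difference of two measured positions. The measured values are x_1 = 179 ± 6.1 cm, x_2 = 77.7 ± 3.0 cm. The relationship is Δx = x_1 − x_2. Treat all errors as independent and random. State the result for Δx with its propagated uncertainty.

101 ± 6.80 cm

For a sum/difference, combine absolute errors in quadrature:
  (δx_1)² = 37.2;  (δx_2)² = 9.00
δΔx = √(46.2) = 6.80 cm
Δx = 101 cm.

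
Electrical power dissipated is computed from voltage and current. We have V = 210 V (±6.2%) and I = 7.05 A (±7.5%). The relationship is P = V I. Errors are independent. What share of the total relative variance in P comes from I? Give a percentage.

59.4%

(δP/P)² = (1·δV/V)² + (1·δI/I)²
  V term: (1×0.0620)² = 0.00384
  I term: (1×0.0750)² = 0.00562
Total = 0.00947. Share from I = 0.00562/0.00947 = 0.594.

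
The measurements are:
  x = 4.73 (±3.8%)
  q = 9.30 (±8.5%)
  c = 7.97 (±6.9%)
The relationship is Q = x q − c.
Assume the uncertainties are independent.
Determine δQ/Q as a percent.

11.5%

Let p = x·q = 44.0. δp/p = √((1·δx/x)² + (1·δq/q)²) = √(0.00144 + 0.00723) = 0.0931, so δp = 4.10.
Q = p − c: δQ = √(δp² + δc²) = √(16.8 + 0.302) = 4.13
Q = 36.0, so δQ/Q = 4.13/36.0 = 0.115.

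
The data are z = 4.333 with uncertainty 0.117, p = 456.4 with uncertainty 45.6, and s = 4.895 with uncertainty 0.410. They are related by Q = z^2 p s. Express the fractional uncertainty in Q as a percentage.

Since Q is a product/quotient, work with relative uncertainties:
  (2·δz/z)² = (2×0.0270)² = 0.00292;  (1·δp/p)² = (1×0.0999)² = 0.00998;  (1·δs/s)² = (1×0.0838)² = 0.00702
δQ/Q = √(0.0199) = 0.141

14.1%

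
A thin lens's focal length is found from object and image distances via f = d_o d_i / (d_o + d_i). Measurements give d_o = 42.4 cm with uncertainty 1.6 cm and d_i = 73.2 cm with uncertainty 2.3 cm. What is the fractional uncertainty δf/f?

∂f/∂d_o = (d_i/(d_o+d_i))² = 0.401;  ∂f/∂d_i = (d_o/(d_o+d_i))² = 0.135
δf = √((∂f/∂d_o · δd_o)² + (∂f/∂d_i · δd_i)²) = √(0.412 + 0.0957) = 0.712 cm
f = 26.8 cm, so δf/f = 0.712/26.8 = 0.0265.

0.0265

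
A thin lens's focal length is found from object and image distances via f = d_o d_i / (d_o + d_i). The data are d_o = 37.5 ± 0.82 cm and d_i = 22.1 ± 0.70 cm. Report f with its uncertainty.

13.9 ± 0.299 cm

∂f/∂d_o = (d_i/(d_o+d_i))² = 0.137;  ∂f/∂d_i = (d_o/(d_o+d_i))² = 0.396
δf = √((∂f/∂d_o · δd_o)² + (∂f/∂d_i · δd_i)²) = √(0.0127 + 0.0768) = 0.299 cm
f = 13.9 cm.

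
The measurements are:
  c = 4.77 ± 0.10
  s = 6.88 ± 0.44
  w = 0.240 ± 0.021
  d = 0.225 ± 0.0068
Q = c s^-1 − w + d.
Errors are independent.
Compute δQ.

0.0516

Let p = c·s^-1 = 0.693. δp/p = √((1·δc/c)² + (-1·δs/s)²) = √(0.000440 + 0.00409) = 0.0673, so δp = 0.0467.
Q = p − w + d: δQ = √(δp² + δw² + δd²) = √(0.00218 + 0.000441 + 4.62e-05) = 0.0516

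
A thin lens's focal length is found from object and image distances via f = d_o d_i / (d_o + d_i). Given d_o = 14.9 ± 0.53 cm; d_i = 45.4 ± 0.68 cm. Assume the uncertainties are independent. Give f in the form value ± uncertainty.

11.2 ± 0.303 cm

∂f/∂d_o = (d_i/(d_o+d_i))² = 0.567;  ∂f/∂d_i = (d_o/(d_o+d_i))² = 0.0611
δf = √((∂f/∂d_o · δd_o)² + (∂f/∂d_i · δd_i)²) = √(0.0903 + 0.00172) = 0.303 cm
f = 11.2 cm.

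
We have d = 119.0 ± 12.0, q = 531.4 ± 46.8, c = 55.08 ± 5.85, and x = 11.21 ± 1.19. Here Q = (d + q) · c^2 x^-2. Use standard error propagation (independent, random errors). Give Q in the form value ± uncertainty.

15700 ± 4860

Let u = d + q = 650.4. δu = √(δd² + δq²) = √(144 + 2190) = 48.3, so δu/u = 0.0743.
Q is then a monomial in u, c, x:
δQ/Q = √((δu/u)² + (2·δc/c)² + (-2·δx/x)²) = √(0.00552 + 0.0451 + 0.0451) = 0.309
Q = 15700, so δQ = 0.309 × 15700 = 4860.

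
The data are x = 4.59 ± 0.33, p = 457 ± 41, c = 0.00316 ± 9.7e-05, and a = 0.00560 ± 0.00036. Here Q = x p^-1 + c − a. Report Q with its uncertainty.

Let w = x·p^-1 = 0.0100. δw/w = √((1·δx/x)² + (-1·δp/p)²) = √(0.00517 + 0.00805) = 0.115, so δw = 0.00115.
Q = w + c − a: δQ = √(δw² + δc² + δa²) = √(1.33e-06 + 9.41e-09 + 1.3e-07) = 0.00121
Q = 0.00760.

0.00760 ± 0.00121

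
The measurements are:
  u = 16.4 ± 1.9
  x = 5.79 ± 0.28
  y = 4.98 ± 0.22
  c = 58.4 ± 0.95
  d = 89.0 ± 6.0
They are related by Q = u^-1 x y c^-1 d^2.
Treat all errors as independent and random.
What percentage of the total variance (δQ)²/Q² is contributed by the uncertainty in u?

(δQ/Q)² = (-1·δu/u)² + (1·δx/x)² + (1·δy/y)² + (-1·δc/c)² + (2·δd/d)²
  u term: (-1×0.116)² = 0.0134
  x term: (1×0.0484)² = 0.00234
  y term: (1×0.0442)² = 0.00195
  c term: (-1×0.0163)² = 0.000265
  d term: (2×0.0674)² = 0.0182
Total = 0.0362. Share from u = 0.0134/0.0362 = 0.371.

37.1%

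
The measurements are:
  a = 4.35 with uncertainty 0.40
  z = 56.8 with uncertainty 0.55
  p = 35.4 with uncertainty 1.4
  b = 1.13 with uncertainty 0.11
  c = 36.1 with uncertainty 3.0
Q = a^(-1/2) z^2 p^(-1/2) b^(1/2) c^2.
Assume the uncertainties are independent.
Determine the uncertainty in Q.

65300

Each factor contributes (exponent × relative error)² to (δQ/Q)²:
  (−½·δa/a)² = (-0.5×0.0920)² = 0.00211;  (2·δz/z)² = (2×0.00968)² = 0.000375;  (−½·δp/p)² = (-0.5×0.0395)² = 0.000391;  (½·δb/b)² = (0.5×0.0973)² = 0.00237;  (2·δc/c)² = (2×0.0831)² = 0.0276
δQ/Q = √(0.0329) = 0.181
Q = 3.6e+05, so δQ = 0.181 × 3.6e+05 = 65300.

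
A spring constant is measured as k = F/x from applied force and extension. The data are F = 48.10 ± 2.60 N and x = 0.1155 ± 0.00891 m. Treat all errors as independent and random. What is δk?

k is a product of powers, so relative uncertainties combine in quadrature:
  (1·δF/F)² = (1×0.0541)² = 0.00292;  (-1·δx/x)² = (-1×0.0771)² = 0.00595
δk/k = √(0.00887) = 0.0942
k = 416.5 N/m, so δk = 0.0942 × 416.5 = 39.2 N/m.

39.2 N/m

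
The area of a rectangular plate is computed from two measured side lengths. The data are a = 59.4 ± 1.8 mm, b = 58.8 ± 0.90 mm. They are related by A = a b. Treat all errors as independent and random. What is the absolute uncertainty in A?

For a monomial A ∝ a, b, fractional errors add in quadrature:
  (1·δa/a)² = (1×0.0303)² = 0.000918;  (1·δb/b)² = (1×0.0153)² = 0.000234
δA/A = √(0.00115) = 0.0339
A = 3490 mm^2, so δA = 0.0339 × 3490 = 119 mm^2.

119 mm^2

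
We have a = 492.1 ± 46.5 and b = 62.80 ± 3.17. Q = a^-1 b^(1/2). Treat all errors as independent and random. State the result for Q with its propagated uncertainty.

0.01610 ± 0.00158

Products/powers → add relative errors in quadrature, weighted by exponent:
  (-1·δa/a)² = (-1×0.0945)² = 0.00893;  (½·δb/b)² = (0.5×0.0505)² = 0.000637
δQ/Q = √(0.00957) = 0.0978
Q = 0.01610, so δQ = 0.0978 × 0.01610 = 0.00158.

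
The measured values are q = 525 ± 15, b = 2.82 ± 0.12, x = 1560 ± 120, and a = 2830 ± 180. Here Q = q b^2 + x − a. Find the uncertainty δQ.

Let p = q·b^2 = 4180. δp/p = √((1·δq/q)² + (2·δb/b)²) = √(0.000816 + 0.00724) = 0.0898, so δp = 375.
Q = p + x − a: δQ = √(δp² + δx² + δa²) = √(1.4e+05 + 14400 + 32400) = 433

433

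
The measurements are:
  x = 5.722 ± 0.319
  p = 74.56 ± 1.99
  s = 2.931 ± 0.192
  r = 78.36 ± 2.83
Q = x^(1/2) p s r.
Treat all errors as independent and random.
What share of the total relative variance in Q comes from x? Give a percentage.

11.0%

(δQ/Q)² = (½·δx/x)² + (1·δp/p)² + (1·δs/s)² + (1·δr/r)²
  x term: (0.5×0.0557)² = 0.000777
  p term: (1×0.0267)² = 0.000712
  s term: (1×0.0655)² = 0.00429
  r term: (1×0.0361)² = 0.00130
Total = 0.00708. Share from x = 0.000777/0.00708 = 0.110.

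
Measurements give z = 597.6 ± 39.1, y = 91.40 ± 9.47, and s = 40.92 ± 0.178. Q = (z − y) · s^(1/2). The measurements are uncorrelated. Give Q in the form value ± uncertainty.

Let u = z − y = 506.2. δu = √(δz² + δy²) = √(1530 + 89.7) = 40.2, so δu/u = 0.0795.
Q is then a monomial in u, s:
δQ/Q = √((δu/u)² + (½·δs/s)²) = √(0.00632 + 4.73e-06) = 0.0795
Q = 3238, so δQ = 0.0795 × 3238 = 257.

3238 ± 257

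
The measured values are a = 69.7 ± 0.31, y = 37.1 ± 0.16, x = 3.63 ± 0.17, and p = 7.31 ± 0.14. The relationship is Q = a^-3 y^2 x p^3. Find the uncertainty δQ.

Products/powers → add relative errors in quadrature, weighted by exponent:
  (-3·δa/a)² = (-3×0.00445)² = 0.000178;  (2·δy/y)² = (2×0.00431)² = 7.44e-05;  (1·δx/x)² = (1×0.0468)² = 0.00219;  (3·δp/p)² = (3×0.0192)² = 0.00330
δQ/Q = √(0.00575) = 0.0758
Q = 5.76, so δQ = 0.0758 × 5.76 = 0.437.

0.437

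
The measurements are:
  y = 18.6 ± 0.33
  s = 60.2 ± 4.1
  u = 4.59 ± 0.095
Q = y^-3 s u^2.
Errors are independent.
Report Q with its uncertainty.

For a monomial Q ∝ y^-3, s, u^2, fractional errors add in quadrature:
  (-3·δy/y)² = (-3×0.0177)² = 0.00283;  (1·δs/s)² = (1×0.0681)² = 0.00464;  (2·δu/u)² = (2×0.0207)² = 0.00171
δQ/Q = √(0.00918) = 0.0958
Q = 0.197, so δQ = 0.0958 × 0.197 = 0.0189.

0.197 ± 0.0189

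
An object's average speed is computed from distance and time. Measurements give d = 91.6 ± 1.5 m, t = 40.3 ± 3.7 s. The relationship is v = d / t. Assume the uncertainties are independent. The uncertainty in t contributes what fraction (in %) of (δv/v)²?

96.9%

(δv/v)² = (1·δd/d)² + (-1·δt/t)²
  d term: (1×0.0164)² = 0.000268
  t term: (-1×0.0918)² = 0.00843
Total = 0.00870. Share from t = 0.00843/0.00870 = 0.969.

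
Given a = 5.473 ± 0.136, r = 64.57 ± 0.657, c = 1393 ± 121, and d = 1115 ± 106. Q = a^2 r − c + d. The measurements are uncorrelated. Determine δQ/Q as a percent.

11.4%

Let p = a^2·r = 1934. δp/p = √((2·δa/a)² + (1·δr/r)²) = √(0.00247 + 0.000104) = 0.0507, so δp = 98.1.
Q = p − c + d: δQ = √(δp² + δc² + δd²) = √(9630 + 14600 + 11200) = 188
Q = 1656, so δQ/Q = 188/1656 = 0.114.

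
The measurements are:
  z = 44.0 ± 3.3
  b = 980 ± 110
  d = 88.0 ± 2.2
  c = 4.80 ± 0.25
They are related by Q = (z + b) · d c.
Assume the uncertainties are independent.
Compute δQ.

52800

Let u = z + b = 1020. δu = √(δz² + δb²) = √(10.9 + 12100) = 110, so δu/u = 0.107.
Q is then a monomial in u, d, c:
δQ/Q = √((δu/u)² + (1·δd/d)² + (1·δc/c)²) = √(0.0115 + 0.000625 + 0.00271) = 0.122
Q = 4.33e+05, so δQ = 0.122 × 4.33e+05 = 52800.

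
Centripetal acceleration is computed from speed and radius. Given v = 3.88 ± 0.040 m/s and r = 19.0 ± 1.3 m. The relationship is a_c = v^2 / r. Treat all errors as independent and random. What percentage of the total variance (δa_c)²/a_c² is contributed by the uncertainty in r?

91.7%

(δa_c/a_c)² = (2·δv/v)² + (-1·δr/r)²
  v term: (2×0.0103)² = 0.000425
  r term: (-1×0.0684)² = 0.00468
Total = 0.00511. Share from r = 0.00468/0.00511 = 0.917.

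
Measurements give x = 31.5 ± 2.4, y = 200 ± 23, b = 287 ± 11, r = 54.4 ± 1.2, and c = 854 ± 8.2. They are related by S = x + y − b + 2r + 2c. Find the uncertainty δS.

30.5

S is a linear combination, so absolute uncertainties add in quadrature:
  (δx)² = 5.76;  (δy)² = 529;  (δb)² = 121;  (2·δr)² = 5.76;  (2·δc)² = 269
δS = √(930) = 30.5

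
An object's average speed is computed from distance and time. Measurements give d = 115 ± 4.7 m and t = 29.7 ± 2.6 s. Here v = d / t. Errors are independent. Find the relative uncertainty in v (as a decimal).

0.0966

Each factor contributes (exponent × relative error)² to (δv/v)²:
  (1·δd/d)² = (1×0.0409)² = 0.00167;  (-1·δt/t)² = (-1×0.0875)² = 0.00766
δv/v = √(0.00933) = 0.0966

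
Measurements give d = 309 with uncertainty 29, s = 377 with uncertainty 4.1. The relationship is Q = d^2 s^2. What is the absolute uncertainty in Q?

For a monomial Q ∝ d^2, s^2, fractional errors add in quadrature:
  (2·δd/d)² = (2×0.0939)² = 0.0352;  (2·δs/s)² = (2×0.0109)² = 0.000473
δQ/Q = √(0.0357) = 0.189
Q = 1.36e+10, so δQ = 0.189 × 1.36e+10 = 2.56e+09.

2.56e+09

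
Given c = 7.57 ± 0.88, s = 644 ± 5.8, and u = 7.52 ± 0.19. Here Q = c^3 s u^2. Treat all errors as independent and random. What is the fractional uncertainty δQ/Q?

0.353

Q is a product of powers, so relative uncertainties combine in quadrature:
  (3·δc/c)² = (3×0.116)² = 0.122;  (1·δs/s)² = (1×0.00901)² = 8.11e-05;  (2·δu/u)² = (2×0.0253)² = 0.00255
δQ/Q = √(0.124) = 0.353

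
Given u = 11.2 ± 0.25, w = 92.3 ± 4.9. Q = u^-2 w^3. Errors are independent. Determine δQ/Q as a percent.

16.5%

Since Q is a product/quotient, work with relative uncertainties:
  (-2·δu/u)² = (-2×0.0223)² = 0.00199;  (3·δw/w)² = (3×0.0531)² = 0.0254
δQ/Q = √(0.0274) = 0.165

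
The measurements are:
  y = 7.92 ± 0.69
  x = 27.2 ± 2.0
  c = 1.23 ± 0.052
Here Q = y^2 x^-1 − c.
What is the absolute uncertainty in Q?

Let p = y^2·x^-1 = 2.31. δp/p = √((2·δy/y)² + (-1·δx/x)²) = √(0.0304 + 0.00541) = 0.189, so δp = 0.436.
Q = p − c: δQ = √(δp² + δc²) = √(0.190 + 0.00270) = 0.439

0.439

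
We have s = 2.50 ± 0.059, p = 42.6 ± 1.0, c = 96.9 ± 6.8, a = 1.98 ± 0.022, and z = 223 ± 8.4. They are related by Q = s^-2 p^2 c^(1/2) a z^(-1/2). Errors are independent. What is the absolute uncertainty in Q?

29.7

Each factor contributes (exponent × relative error)² to (δQ/Q)²:
  (-2·δs/s)² = (-2×0.0236)² = 0.00223;  (2·δp/p)² = (2×0.0235)² = 0.00220;  (½·δc/c)² = (0.5×0.0702)² = 0.00123;  (1·δa/a)² = (1×0.0111)² = 0.000123;  (−½·δz/z)² = (-0.5×0.0377)² = 0.000355
δQ/Q = √(0.00614) = 0.0784
Q = 379, so δQ = 0.0784 × 379 = 29.7.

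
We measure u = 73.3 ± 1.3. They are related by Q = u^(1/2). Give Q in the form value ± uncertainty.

Q ∝ u^(1/2), so δQ/Q = |½| · δu/u = 0.5 × 0.0177 = 0.00887.
Q = 8.56, so δQ = 0.00887 × 8.56 = 0.0759.

8.56 ± 0.0759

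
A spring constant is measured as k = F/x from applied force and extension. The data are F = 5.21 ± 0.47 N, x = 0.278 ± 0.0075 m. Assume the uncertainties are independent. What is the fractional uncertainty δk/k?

Each factor contributes (exponent × relative error)² to (δk/k)²:
  (1·δF/F)² = (1×0.0902)² = 0.00814;  (-1·δx/x)² = (-1×0.0270)² = 0.000728
δk/k = √(0.00887) = 0.0942

0.0942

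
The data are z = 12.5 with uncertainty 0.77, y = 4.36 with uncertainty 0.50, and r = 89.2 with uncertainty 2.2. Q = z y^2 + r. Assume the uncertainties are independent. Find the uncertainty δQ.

56.5

Let p = z·y^2 = 238. δp/p = √((1·δz/z)² + (2·δy/y)²) = √(0.00379 + 0.0526) = 0.237, so δp = 56.4.
Q = p + r: δQ = √(δp² + δr²) = √(3180 + 4.84) = 56.5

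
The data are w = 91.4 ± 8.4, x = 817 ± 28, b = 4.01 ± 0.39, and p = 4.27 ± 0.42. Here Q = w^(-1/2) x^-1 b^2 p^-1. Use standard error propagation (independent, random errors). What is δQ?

Relative error in a monomial: (δQ/Q)² = Σ (nᵢ · δxᵢ/xᵢ)².
  (−½·δw/w)² = (-0.5×0.0919)² = 0.00211;  (-1·δx/x)² = (-1×0.0343)² = 0.00117;  (2·δb/b)² = (2×0.0973)² = 0.0378;  (-1·δp/p)² = (-1×0.0984)² = 0.00967
δQ/Q = √(0.0508) = 0.225
Q = 0.000482, so δQ = 0.225 × 0.000482 = 0.000109.

0.000109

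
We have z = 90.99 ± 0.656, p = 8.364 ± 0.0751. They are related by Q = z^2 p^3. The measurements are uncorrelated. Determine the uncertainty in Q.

Relative error in a monomial: (δQ/Q)² = Σ (nᵢ · δxᵢ/xᵢ)².
  (2·δz/z)² = (2×0.00721)² = 0.000208;  (3·δp/p)² = (3×0.00898)² = 0.000726
δQ/Q = √(0.000934) = 0.0306
Q = 4.844e+06, so δQ = 0.0306 × 4.844e+06 = 1.48e+05.

1.48e+05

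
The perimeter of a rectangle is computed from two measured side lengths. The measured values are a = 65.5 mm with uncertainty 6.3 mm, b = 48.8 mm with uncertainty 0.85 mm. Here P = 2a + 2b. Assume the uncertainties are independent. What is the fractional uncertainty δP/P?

0.0556

Each term contributes (cᵢ δxᵢ)² to (δP)²:
  (2·δa)² = 159;  (2·δb)² = 2.89
δP = √(162) = 12.7 mm
P = 229 mm, so δP/P = 12.7/229 = 0.0556.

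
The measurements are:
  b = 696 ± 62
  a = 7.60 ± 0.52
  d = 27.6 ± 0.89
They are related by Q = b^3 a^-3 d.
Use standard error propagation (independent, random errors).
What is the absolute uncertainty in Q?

7.18e+06

Products/powers → add relative errors in quadrature, weighted by exponent:
  (3·δb/b)² = (3×0.0891)² = 0.0714;  (-3·δa/a)² = (-3×0.0684)² = 0.0421;  (1·δd/d)² = (1×0.0322)² = 0.00104
δQ/Q = √(0.115) = 0.339
Q = 2.12e+07, so δQ = 0.339 × 2.12e+07 = 7.18e+06.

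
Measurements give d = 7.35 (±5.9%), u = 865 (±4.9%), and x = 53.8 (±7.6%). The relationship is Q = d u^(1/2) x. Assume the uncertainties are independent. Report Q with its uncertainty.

Relative error in a monomial: (δQ/Q)² = Σ (nᵢ · δxᵢ/xᵢ)².
  (1·δd/d)² = (1×0.0590)² = 0.00348;  (½·δu/u)² = (0.5×0.0490)² = 0.000600;  (1·δx/x)² = (1×0.0760)² = 0.00578
δQ/Q = √(0.00986) = 0.0993
Q = 11600, so δQ = 0.0993 × 11600 = 1150.

11600 ± 1150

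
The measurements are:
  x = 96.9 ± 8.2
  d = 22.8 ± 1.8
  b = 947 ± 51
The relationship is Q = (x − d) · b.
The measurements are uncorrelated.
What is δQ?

Let u = x − d = 74.1. δu = √(δx² + δd²) = √(67.2 + 3.24) = 8.40, so δu/u = 0.113.
Q is then a monomial in u, b:
δQ/Q = √((δu/u)² + (1·δb/b)²) = √(0.0128 + 0.00290) = 0.125
Q = 70200, so δQ = 0.125 × 70200 = 8800.

8800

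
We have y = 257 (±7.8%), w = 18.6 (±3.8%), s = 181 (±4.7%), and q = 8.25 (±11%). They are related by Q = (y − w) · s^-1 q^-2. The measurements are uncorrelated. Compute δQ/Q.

Let u = y − w = 238. δu = √(δy² + δw²) = √(402 + 0.500) = 20.1, so δu/u = 0.0841.
Q is then a monomial in u, s, q:
δQ/Q = √((δu/u)² + (-1·δs/s)² + (-2·δq/q)²) = √(0.00708 + 0.00221 + 0.0484) = 0.240

0.240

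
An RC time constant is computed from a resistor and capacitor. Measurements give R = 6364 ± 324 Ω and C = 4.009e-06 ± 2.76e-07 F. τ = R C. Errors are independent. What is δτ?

Products/powers → add relative errors in quadrature, weighted by exponent:
  (1·δR/R)² = (1×0.0509)² = 0.00259;  (1·δC/C)² = (1×0.0688)² = 0.00474
δτ/τ = √(0.00733) = 0.0856
τ = 0.02551 s, so δτ = 0.0856 × 0.02551 = 0.00218 s.

0.00218 s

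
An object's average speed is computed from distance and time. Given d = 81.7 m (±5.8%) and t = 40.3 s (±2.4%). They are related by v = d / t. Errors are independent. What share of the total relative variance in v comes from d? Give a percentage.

(δv/v)² = (1·δd/d)² + (-1·δt/t)²
  d term: (1×0.0580)² = 0.00336
  t term: (-1×0.0240)² = 0.000576
Total = 0.00394. Share from d = 0.00336/0.00394 = 0.854.

85.4%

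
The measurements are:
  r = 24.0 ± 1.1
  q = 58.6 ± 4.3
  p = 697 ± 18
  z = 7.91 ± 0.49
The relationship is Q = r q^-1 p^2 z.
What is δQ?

Products/powers → add relative errors in quadrature, weighted by exponent:
  (1·δr/r)² = (1×0.0458)² = 0.00210;  (-1·δq/q)² = (-1×0.0734)² = 0.00538;  (2·δp/p)² = (2×0.0258)² = 0.00267;  (1·δz/z)² = (1×0.0619)² = 0.00384
δQ/Q = √(0.0140) = 0.118
Q = 1.57e+06, so δQ = 0.118 × 1.57e+06 = 1.86e+05.

1.86e+05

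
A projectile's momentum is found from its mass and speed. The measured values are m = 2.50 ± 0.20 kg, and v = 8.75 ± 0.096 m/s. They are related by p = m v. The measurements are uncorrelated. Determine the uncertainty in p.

Relative error in a monomial: (δp/p)² = Σ (nᵢ · δxᵢ/xᵢ)².
  (1·δm/m)² = (1×0.0800)² = 0.00640;  (1·δv/v)² = (1×0.0110)² = 0.000120
δp/p = √(0.00652) = 0.0807
p = 21.9 kg·m/s, so δp = 0.0807 × 21.9 = 1.77 kg·m/s.

1.77 kg·m/s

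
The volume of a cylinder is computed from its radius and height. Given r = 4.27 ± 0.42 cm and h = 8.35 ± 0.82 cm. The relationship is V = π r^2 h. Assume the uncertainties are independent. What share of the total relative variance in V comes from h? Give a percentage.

19.9%

(δV/V)² = (2·δr/r)² + (1·δh/h)²
  r term: (2×0.0984)² = 0.0387
  h term: (1×0.0982)² = 0.00964
Total = 0.0483. Share from h = 0.00964/0.0483 = 0.199.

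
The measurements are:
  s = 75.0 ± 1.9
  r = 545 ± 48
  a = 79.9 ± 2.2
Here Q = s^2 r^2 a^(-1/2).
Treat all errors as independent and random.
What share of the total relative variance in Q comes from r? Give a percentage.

(δQ/Q)² = (2·δs/s)² + (2·δr/r)² + (−½·δa/a)²
  s term: (2×0.0253)² = 0.00257
  r term: (2×0.0881)² = 0.0310
  a term: (-0.5×0.0275)² = 0.000190
Total = 0.0338. Share from r = 0.0310/0.0338 = 0.918.

91.8%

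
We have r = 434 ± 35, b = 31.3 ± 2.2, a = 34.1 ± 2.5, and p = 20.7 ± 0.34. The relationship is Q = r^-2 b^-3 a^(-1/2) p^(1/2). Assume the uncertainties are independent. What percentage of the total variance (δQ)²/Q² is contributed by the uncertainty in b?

61.8%

(δQ/Q)² = (-2·δr/r)² + (-3·δb/b)² + (−½·δa/a)² + (½·δp/p)²
  r term: (-2×0.0806)² = 0.0260
  b term: (-3×0.0703)² = 0.0445
  a term: (-0.5×0.0733)² = 0.00134
  p term: (0.5×0.0164)² = 6.74e-05
Total = 0.0719. Share from b = 0.0445/0.0719 = 0.618.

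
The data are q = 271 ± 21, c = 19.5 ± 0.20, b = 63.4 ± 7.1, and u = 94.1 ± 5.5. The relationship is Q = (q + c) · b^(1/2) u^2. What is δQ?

Let w = q + c = 290. δw = √(δq² + δc²) = √(441 + 0.0400) = 21.0, so δw/w = 0.0723.
Q is then a monomial in w, b, u:
δQ/Q = √((δw/w)² + (½·δb/b)² + (2·δu/u)²) = √(0.00523 + 0.00314 + 0.0137) = 0.148
Q = 2.05e+07, so δQ = 0.148 × 2.05e+07 = 3.04e+06.

3.04e+06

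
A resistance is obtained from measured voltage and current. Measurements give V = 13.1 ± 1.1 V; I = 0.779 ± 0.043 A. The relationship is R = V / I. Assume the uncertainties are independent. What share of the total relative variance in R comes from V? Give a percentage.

(δR/R)² = (1·δV/V)² + (-1·δI/I)²
  V term: (1×0.0840)² = 0.00705
  I term: (-1×0.0552)² = 0.00305
Total = 0.0101. Share from V = 0.00705/0.0101 = 0.698.

69.8%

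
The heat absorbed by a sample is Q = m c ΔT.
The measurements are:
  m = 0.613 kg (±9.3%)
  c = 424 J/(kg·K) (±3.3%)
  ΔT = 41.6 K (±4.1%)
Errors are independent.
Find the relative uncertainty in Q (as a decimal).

0.107

Relative error in a monomial: (δQ/Q)² = Σ (nᵢ · δxᵢ/xᵢ)².
  (1·δm/m)² = (1×0.0930)² = 0.00865;  (1·δc/c)² = (1×0.0330)² = 0.00109;  (1·δΔT/ΔT)² = (1×0.0410)² = 0.00168
δQ/Q = √(0.0114) = 0.107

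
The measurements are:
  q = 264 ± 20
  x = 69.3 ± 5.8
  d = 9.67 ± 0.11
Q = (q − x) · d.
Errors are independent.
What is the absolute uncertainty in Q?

203

Let u = q − x = 195. δu = √(δq² + δx²) = √(400 + 33.6) = 20.8, so δu/u = 0.107.
Q is then a monomial in u, d:
δQ/Q = √((δu/u)² + (1·δd/d)²) = √(0.0114 + 0.000129) = 0.108
Q = 1880, so δQ = 0.108 × 1880 = 203.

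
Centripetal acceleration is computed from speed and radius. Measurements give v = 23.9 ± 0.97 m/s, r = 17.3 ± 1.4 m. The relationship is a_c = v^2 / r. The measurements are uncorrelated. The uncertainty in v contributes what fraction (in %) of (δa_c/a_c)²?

50.2%

(δa_c/a_c)² = (2·δv/v)² + (-1·δr/r)²
  v term: (2×0.0406)² = 0.00659
  r term: (-1×0.0809)² = 0.00655
Total = 0.0131. Share from v = 0.00659/0.0131 = 0.502.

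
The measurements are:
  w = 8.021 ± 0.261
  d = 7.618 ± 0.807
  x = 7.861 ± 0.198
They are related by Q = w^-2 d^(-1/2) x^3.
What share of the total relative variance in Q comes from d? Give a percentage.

(δQ/Q)² = (-2·δw/w)² + (−½·δd/d)² + (3·δx/x)²
  w term: (-2×0.0325)² = 0.00424
  d term: (-0.5×0.106)² = 0.00281
  x term: (3×0.0252)² = 0.00571
Total = 0.0128. Share from d = 0.00281/0.0128 = 0.220.

22.0%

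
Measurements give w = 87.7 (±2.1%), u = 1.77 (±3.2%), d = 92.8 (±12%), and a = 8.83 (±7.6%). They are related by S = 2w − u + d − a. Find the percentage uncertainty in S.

4.56%

For a sum/difference, combine absolute errors in quadrature:
  (2·δw)² = 13.6;  (δu)² = 0.00321;  (δd)² = 124;  (δa)² = 0.450
δS = √(138) = 11.7
S = 258, so δS/S = 11.7/258 = 0.0456.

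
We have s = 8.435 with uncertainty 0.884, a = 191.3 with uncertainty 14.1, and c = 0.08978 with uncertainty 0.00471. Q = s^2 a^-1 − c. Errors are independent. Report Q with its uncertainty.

Let p = s^2·a^-1 = 0.3719. δp/p = √((2·δs/s)² + (-1·δa/a)²) = √(0.0439 + 0.00543) = 0.222, so δp = 0.0826.
Q = p − c: δQ = √(δp² + δc²) = √(0.00683 + 2.22e-05) = 0.0828
Q = 0.2821.

0.2821 ± 0.0828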